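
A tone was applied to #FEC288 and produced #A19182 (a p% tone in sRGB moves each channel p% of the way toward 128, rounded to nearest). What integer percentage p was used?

74%

#FEC288 is rgb(254, 194, 136); #A19182 is rgb(161, 145, 130).
On the R channel (widest range): 161 ≈ 254 + (p/100)(128 − 254), so p ≈ 100×(161 − 254)/(128 − 254) = -9300/-126 = 73.81.
p = 74 reproduces all three channels after rounding.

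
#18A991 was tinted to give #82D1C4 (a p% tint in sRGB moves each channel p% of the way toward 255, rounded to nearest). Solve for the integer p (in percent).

46%

#18A991 is rgb(24, 169, 145); #82D1C4 is rgb(130, 209, 196).
On the R channel (widest range): 130 ≈ 24 + (p/100)(255 − 24), so p ≈ 100×(130 − 24)/(255 − 24) = 10600/231 = 45.89.
p = 46 reproduces all three channels after rounding.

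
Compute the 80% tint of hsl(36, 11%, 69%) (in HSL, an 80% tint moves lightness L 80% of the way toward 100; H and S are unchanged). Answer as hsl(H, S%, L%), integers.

hsl(36, 11%, 94%)

L moves 80% from 69 toward 100: 69 + 24.8 = 93.8 → 94.
H and S are unchanged.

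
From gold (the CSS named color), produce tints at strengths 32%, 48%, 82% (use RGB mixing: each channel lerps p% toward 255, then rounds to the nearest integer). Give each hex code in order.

CSS gold is rgb(255, 215, 0).
32%: (255→255, 215 + 12.8 = 227.8→228, 0 + 81.6 = 81.6→82) → #FFE452
48%: (255→255, 215 + 19.2 = 234.2→234, 0 + 122.4 = 122.4→122) → #FFEA7A
82%: (255→255, 215 + 32.8 = 247.8→248, 0 + 209.1 = 209.1→209) → #FFF8D1

#FFE452, #FFEA7A, #FFF8D1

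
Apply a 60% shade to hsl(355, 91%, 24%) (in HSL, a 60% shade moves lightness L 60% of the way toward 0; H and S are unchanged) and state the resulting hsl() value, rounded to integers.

L moves 60% from 24 toward 0: 24 − 14.4 = 9.6 → 10.
H and S are unchanged.

hsl(355, 91%, 10%)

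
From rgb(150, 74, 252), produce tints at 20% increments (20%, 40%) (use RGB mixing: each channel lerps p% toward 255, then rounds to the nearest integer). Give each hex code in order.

20%: (150 + 21 = 171→171, 74 + 36.2 = 110.2→110, 252 + 0.6 = 252.6→253) → #ab6efd
40%: (150 + 42 = 192→192, 74 + 72.4 = 146.4→146, 252 + 1.2 = 253.2→253) → #c092fd

#ab6efd, #c092fd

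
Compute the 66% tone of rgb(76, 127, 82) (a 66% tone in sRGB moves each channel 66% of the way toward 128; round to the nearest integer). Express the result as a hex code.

A 66% tone moves each channel 66% toward 128:
  R: 76 + 0.66×(128−76) = 76 + 34.32 = 110.32 → 110
  G: 127 + 0.66 = 127.66 → 128
  B: 82 + 30.36 = 112.36 → 112
rgb(110, 128, 112) = #6e8070.

#6e8070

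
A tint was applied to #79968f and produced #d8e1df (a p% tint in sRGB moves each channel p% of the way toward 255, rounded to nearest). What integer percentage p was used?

#79968f is rgb(121, 150, 143); #d8e1df is rgb(216, 225, 223).
On the R channel (widest range): 216 ≈ 121 + (p/100)(255 − 121), so p ≈ 100×(216 − 121)/(255 − 121) = 9500/134 = 70.90.
p = 71 reproduces all three channels after rounding.

71%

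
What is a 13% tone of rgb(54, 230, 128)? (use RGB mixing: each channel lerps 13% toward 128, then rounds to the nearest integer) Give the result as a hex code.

Per channel, c → c + 0.13(128 − c):
  R: 54 + 0.13×(128−54) = 54 + 9.62 = 63.62 → 64
  G: 230 − 13.26 = 216.74 → 217
  B: 128 + 0 = 128 → 128
rgb(64, 217, 128) = #40d980.

#40d980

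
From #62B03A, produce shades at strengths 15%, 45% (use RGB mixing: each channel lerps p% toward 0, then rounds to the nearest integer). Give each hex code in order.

#539631, #366120

#62B03A is rgb(98, 176, 58).
15%: (98 − 14.7 = 83.3→83, 176 − 26.4 = 149.6→150, 58 − 8.7 = 49.3→49) → #539631
45%: (98 − 44.1 = 53.9→54, 176 − 79.2 = 96.8→97, 58 − 26.1 = 31.9→32) → #366120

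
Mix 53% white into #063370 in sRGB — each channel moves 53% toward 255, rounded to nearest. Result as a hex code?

#063370 is rgb(6, 51, 112).
A 53% tint moves each channel 53% toward 255:
  R: 6 + 131.97 = 137.97 → 138
  G: 51 + 0.53×(255−51) = 51 + 108.12 = 159.12 → 159
  B: 112 + 75.79 = 187.79 → 188
rgb(138, 159, 188) = #8A9FBC.

#8A9FBC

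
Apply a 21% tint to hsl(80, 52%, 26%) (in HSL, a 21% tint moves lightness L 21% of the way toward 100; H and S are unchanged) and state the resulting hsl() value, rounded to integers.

L moves 21% from 26 toward 100: 26 + 15.54 = 41.54 → 42.
H and S are unchanged.

hsl(80, 52%, 42%)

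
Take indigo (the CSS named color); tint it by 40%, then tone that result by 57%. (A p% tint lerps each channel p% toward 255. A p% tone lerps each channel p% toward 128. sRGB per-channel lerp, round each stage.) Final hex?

CSS indigo is rgb(75, 0, 130).
Lerp each channel 40% toward 255:
  R: 75 + 0.4×(255−75) = 75 + 72 = 147 → 147
  G: 0 + 102 = 102 → 102
  B: 130 + 0.4×(255−130) = 130 + 50 = 180 → 180
After the tint: rgb(147, 102, 180) = #9366B4.
A 57% tone moves each channel 57% toward 128:
  R: 147 + 0.57×(128−147) = 147 − 10.83 = 136.17 → 136
  G: 102 + 14.82 = 116.82 → 117
  B: 180 − 29.64 = 150.36 → 150
rgb(136, 117, 150) = #887596.

#887596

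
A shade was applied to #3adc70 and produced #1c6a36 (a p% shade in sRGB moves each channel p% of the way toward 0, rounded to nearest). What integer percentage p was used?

52%

#3adc70 is rgb(58, 220, 112); #1c6a36 is rgb(28, 106, 54).
On the G channel (widest range): 106 ≈ 220 + (p/100)(0 − 220), so p ≈ 100×(106 − 220)/(0 − 220) = -11400/-220 = 51.82.
p = 52 reproduces all three channels after rounding.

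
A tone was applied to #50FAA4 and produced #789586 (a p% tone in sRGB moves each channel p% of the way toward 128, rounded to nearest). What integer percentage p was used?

#50FAA4 is rgb(80, 250, 164); #789586 is rgb(120, 149, 134).
On the G channel (widest range): 149 ≈ 250 + (p/100)(128 − 250), so p ≈ 100×(149 − 250)/(128 − 250) = -10100/-122 = 82.79.
p = 83 reproduces all three channels after rounding.

83%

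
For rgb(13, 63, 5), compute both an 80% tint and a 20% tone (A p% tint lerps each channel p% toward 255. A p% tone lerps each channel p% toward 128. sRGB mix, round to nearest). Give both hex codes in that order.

80% tint:
  R: 13 + 0.8×(255−13) = 13 + 193.6 = 206.6 → 207
  G: 63 + 153.6 = 216.6 → 217
  B: 5 + 0.8×(255−5) = 5 + 200 = 205 → 205
  → #CFD9CD
20% tone:
  R: 13 + 0.2×(128−13) = 13 + 23 = 36 → 36
  G: 63 + 0.2×(128−63) = 63 + 13 = 76 → 76
  B: 5 + 0.2×(128−5) = 5 + 24.6 = 29.6 → 30
  → #244C1E

#CFD9CD, #244C1E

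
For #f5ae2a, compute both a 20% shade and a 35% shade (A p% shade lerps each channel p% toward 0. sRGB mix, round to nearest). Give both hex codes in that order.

#f5ae2a is rgb(245, 174, 42).
20% shade:
  R: 245 + 0.2×(0−245) = 245 − 49 = 196 → 196
  G: 174 − 34.8 = 139.2 → 139
  B: 42 + 0.2×(0−42) = 42 − 8.4 = 33.6 → 34
  → #c48b22
35% shade:
  R: 245 + 0.35×(0−245) = 245 − 85.75 = 159.25 → 159
  G: 174 − 60.9 = 113.1 → 113
  B: 42 + 0.35×(0−42) = 42 − 14.7 = 27.3 → 27
  → #9f711b

#c48b22, #9f711b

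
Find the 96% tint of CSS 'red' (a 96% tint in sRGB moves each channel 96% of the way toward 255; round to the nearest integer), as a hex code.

CSS red is rgb(255, 0, 0).
Lerp each channel 96% toward 255:
  R: 255 + 0.96×(255−255) = 255 + 0 = 255 → 255
  G: 0 + 0.96×(255−0) = 0 + 244.8 = 244.8 → 245
  B: 0 + 0.96×(255−0) = 0 + 244.8 = 244.8 → 245
rgb(255, 245, 245) = #fff5f5.

#fff5f5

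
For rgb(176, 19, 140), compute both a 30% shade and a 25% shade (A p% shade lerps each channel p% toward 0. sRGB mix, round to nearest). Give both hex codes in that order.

30% shade:
  R: 176 − 52.8 = 123.2 → 123
  G: 19 − 5.7 = 13.3 → 13
  B: 140 + 0.3×(0−140) = 140 − 42 = 98 → 98
  → #7b0d62
25% shade:
  R: 176 + 0.25×(0−176) = 176 − 44 = 132 → 132
  G: 19 + 0.25×(0−19) = 19 − 4.75 = 14.25 → 14
  B: 140 − 35 = 105 → 105
  → #840e69

#7b0d62, #840e69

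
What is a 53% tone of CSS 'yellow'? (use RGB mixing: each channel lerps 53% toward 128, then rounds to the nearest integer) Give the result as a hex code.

CSS yellow is rgb(255, 255, 0).
A 53% tone moves each channel 53% toward 128:
  R: 255 + 0.53×(128−255) = 255 − 67.31 = 187.69 → 188
  G: 255 + 0.53×(128−255) = 255 − 67.31 = 187.69 → 188
  B: 0 + 0.53×(128−0) = 0 + 67.84 = 67.84 → 68
rgb(188, 188, 68) = #bcbc44.

#bcbc44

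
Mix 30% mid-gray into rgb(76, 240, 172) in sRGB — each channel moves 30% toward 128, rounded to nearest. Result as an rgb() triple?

rgb(92, 206, 159)

A 30% tone moves each channel 30% toward 128:
  R: 76 + 15.6 = 91.6 → 92
  G: 240 + 0.3×(128−240) = 240 − 33.6 = 206.4 → 206
  B: 172 − 13.2 = 158.8 → 159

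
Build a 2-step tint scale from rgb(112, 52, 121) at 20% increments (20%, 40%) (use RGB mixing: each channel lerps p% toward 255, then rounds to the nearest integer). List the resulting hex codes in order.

20%: (112 + 28.6 = 140.6→141, 52 + 40.6 = 92.6→93, 121 + 26.8 = 147.8→148) → #8D5D94
40%: (112 + 57.2 = 169.2→169, 52 + 81.2 = 133.2→133, 121 + 53.6 = 174.6→175) → #A985AF

#8D5D94, #A985AF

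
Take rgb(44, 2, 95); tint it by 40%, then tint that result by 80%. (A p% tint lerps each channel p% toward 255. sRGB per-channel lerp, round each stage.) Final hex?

A 40% tint moves each channel 40% toward 255:
  R: 44 + 0.4×(255−44) = 44 + 84.4 = 128.4 → 128
  G: 2 + 0.4×(255−2) = 2 + 101.2 = 103.2 → 103
  B: 95 + 64 = 159 → 159
After the tint: rgb(128, 103, 159) = #80679F.
Per channel, c → c + 0.8(255 − c):
  R: 128 + 0.8×(255−128) = 128 + 101.6 = 229.6 → 230
  G: 103 + 121.6 = 224.6 → 225
  B: 159 + 0.8×(255−159) = 159 + 76.8 = 235.8 → 236
rgb(230, 225, 236) = #E6E1EC.

#E6E1EC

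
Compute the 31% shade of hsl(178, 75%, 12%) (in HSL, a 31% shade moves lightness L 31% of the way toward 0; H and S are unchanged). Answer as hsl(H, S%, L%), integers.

L moves 31% from 12 toward 0: 12 − 3.72 = 8.28 → 8.
H and S are unchanged.

hsl(178, 75%, 8%)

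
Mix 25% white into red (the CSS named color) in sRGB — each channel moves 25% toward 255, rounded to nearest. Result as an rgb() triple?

rgb(255, 64, 64)

CSS red is rgb(255, 0, 0).
Lerp each channel 25% toward 255:
  R: 255 + 0.25×(255−255) = 255 + 0 = 255 → 255
  G: 0 + 0.25×(255−0) = 0 + 63.75 = 63.75 → 64
  B: 0 + 63.75 = 63.75 → 64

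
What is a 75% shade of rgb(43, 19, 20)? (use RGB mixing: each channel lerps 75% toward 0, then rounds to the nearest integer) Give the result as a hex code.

#0b0505

A 75% shade moves each channel 75% toward 0:
  R: 43 + 0.75×(0−43) = 43 − 32.25 = 10.75 → 11
  G: 19 − 14.25 = 4.75 → 5
  B: 20 + 0.75×(0−20) = 20 − 15 = 5 → 5
rgb(11, 5, 5) = #0b0505.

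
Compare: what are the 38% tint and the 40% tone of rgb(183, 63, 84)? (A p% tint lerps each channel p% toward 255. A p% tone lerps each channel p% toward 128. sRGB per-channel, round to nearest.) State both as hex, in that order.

#D28895, #A15966

38% tint:
  R: 183 + 0.38×(255−183) = 183 + 27.36 = 210.36 → 210
  G: 63 + 0.38×(255−63) = 63 + 72.96 = 135.96 → 136
  B: 84 + 0.38×(255−84) = 84 + 64.98 = 148.98 → 149
  → #D28895
40% tone:
  R: 183 + 0.4×(128−183) = 183 − 22 = 161 → 161
  G: 63 + 0.4×(128−63) = 63 + 26 = 89 → 89
  B: 84 + 0.4×(128−84) = 84 + 17.6 = 101.6 → 102
  → #A15966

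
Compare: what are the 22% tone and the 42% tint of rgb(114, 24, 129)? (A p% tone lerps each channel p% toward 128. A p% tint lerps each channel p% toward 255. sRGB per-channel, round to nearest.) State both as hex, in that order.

#752f81, #ad79b6

22% tone:
  R: 114 + 3.08 = 117.08 → 117
  G: 24 + 22.88 = 46.88 → 47
  B: 129 + 0.22×(128−129) = 129 − 0.22 = 128.78 → 129
  → #752f81
42% tint:
  R: 114 + 0.42×(255−114) = 114 + 59.22 = 173.22 → 173
  G: 24 + 0.42×(255−24) = 24 + 97.02 = 121.02 → 121
  B: 129 + 0.42×(255−129) = 129 + 52.92 = 181.92 → 182
  → #ad79b6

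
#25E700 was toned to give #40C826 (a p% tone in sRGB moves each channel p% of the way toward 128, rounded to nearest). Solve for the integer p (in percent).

30%

#25E700 is rgb(37, 231, 0); #40C826 is rgb(64, 200, 38).
On the B channel (widest range): 38 ≈ 0 + (p/100)(128 − 0), so p ≈ 100×(38 − 0)/(128 − 0) = 3800/128 = 29.69.
p = 30 reproduces all three channels after rounding.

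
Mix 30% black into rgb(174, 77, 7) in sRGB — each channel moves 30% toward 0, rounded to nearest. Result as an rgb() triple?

A 30% shade moves each channel 30% toward 0:
  R: 174 + 0.3×(0−174) = 174 − 52.2 = 121.8 → 122
  G: 77 + 0.3×(0−77) = 77 − 23.1 = 53.9 → 54
  B: 7 − 2.1 = 4.9 → 5

rgb(122, 54, 5)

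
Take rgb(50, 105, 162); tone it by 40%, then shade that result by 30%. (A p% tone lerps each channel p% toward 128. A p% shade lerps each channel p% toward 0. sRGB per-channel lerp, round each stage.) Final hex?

#395068

A 40% tone moves each channel 40% toward 128:
  R: 50 + 0.4×(128−50) = 50 + 31.2 = 81.2 → 81
  G: 105 + 0.4×(128−105) = 105 + 9.2 = 114.2 → 114
  B: 162 + 0.4×(128−162) = 162 − 13.6 = 148.4 → 148
After the tone: rgb(81, 114, 148) = #517294.
A 30% shade moves each channel 30% toward 0:
  R: 81 + 0.3×(0−81) = 81 − 24.3 = 56.7 → 57
  G: 114 − 34.2 = 79.8 → 80
  B: 148 + 0.3×(0−148) = 148 − 44.4 = 103.6 → 104
rgb(57, 80, 104) = #395068.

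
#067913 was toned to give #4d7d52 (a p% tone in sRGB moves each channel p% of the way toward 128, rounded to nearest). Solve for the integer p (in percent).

#067913 is rgb(6, 121, 19); #4d7d52 is rgb(77, 125, 82).
On the R channel (widest range): 77 ≈ 6 + (p/100)(128 − 6), so p ≈ 100×(77 − 6)/(128 − 6) = 7100/122 = 58.20.
p = 58 reproduces all three channels after rounding.

58%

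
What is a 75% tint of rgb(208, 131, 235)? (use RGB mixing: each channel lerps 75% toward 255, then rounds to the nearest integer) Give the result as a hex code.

#F3E0FA

Lerp each channel 75% toward 255:
  R: 208 + 35.25 = 243.25 → 243
  G: 131 + 0.75×(255−131) = 131 + 93 = 224 → 224
  B: 235 + 15 = 250 → 250
rgb(243, 224, 250) = #F3E0FA.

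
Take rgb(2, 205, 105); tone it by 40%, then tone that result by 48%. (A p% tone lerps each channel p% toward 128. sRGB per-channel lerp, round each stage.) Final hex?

Per channel, c → c + 0.4(128 − c):
  R: 2 + 50.4 = 52.4 → 52
  G: 205 − 30.8 = 174.2 → 174
  B: 105 + 0.4×(128−105) = 105 + 9.2 = 114.2 → 114
After the tone: rgb(52, 174, 114) = #34AE72.
Lerp each channel 48% toward 128:
  R: 52 + 0.48×(128−52) = 52 + 36.48 = 88.48 → 88
  G: 174 − 22.08 = 151.92 → 152
  B: 114 + 0.48×(128−114) = 114 + 6.72 = 120.72 → 121
rgb(88, 152, 121) = #589879.

#589879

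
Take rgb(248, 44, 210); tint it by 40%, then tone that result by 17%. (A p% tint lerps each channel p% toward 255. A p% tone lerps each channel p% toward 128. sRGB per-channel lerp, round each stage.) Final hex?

#e680d3

Per channel, c → c + 0.4(255 − c):
  R: 248 + 0.4×(255−248) = 248 + 2.8 = 250.8 → 251
  G: 44 + 84.4 = 128.4 → 128
  B: 210 + 0.4×(255−210) = 210 + 18 = 228 → 228
After the tint: rgb(251, 128, 228) = #fb80e4.
Lerp each channel 17% toward 128:
  R: 251 + 0.17×(128−251) = 251 − 20.91 = 230.09 → 230
  G: 128 + 0.17×(128−128) = 128 + 0 = 128 → 128
  B: 228 + 0.17×(128−228) = 228 − 17 = 211 → 211
rgb(230, 128, 211) = #e680d3.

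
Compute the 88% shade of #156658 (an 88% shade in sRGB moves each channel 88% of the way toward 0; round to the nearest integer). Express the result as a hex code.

#030C0B

#156658 is rgb(21, 102, 88).
Lerp each channel 88% toward 0:
  R: 21 − 18.48 = 2.52 → 3
  G: 102 + 0.88×(0−102) = 102 − 89.76 = 12.24 → 12
  B: 88 − 77.44 = 10.56 → 11
rgb(3, 12, 11) = #030C0B.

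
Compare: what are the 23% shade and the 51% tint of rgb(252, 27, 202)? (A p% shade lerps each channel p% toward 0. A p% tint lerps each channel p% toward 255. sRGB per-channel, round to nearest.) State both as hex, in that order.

#c2159c, #fe8fe5

23% shade:
  R: 252 − 57.96 = 194.04 → 194
  G: 27 + 0.23×(0−27) = 27 − 6.21 = 20.79 → 21
  B: 202 + 0.23×(0−202) = 202 − 46.46 = 155.54 → 156
  → #c2159c
51% tint:
  R: 252 + 0.51×(255−252) = 252 + 1.53 = 253.53 → 254
  G: 27 + 116.28 = 143.28 → 143
  B: 202 + 27.03 = 229.03 → 229
  → #fe8fe5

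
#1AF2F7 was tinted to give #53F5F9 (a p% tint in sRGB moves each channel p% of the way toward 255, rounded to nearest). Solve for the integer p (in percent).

25%

#1AF2F7 is rgb(26, 242, 247); #53F5F9 is rgb(83, 245, 249).
On the R channel (widest range): 83 ≈ 26 + (p/100)(255 − 26), so p ≈ 100×(83 − 26)/(255 − 26) = 5700/229 = 24.89.
p = 25 reproduces all three channels after rounding.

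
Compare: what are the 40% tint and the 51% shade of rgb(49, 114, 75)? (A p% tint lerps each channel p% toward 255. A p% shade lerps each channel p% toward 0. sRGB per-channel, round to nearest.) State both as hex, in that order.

40% tint:
  R: 49 + 0.4×(255−49) = 49 + 82.4 = 131.4 → 131
  G: 114 + 0.4×(255−114) = 114 + 56.4 = 170.4 → 170
  B: 75 + 0.4×(255−75) = 75 + 72 = 147 → 147
  → #83aa93
51% shade:
  R: 49 + 0.51×(0−49) = 49 − 24.99 = 24.01 → 24
  G: 114 + 0.51×(0−114) = 114 − 58.14 = 55.86 → 56
  B: 75 + 0.51×(0−75) = 75 − 38.25 = 36.75 → 37
  → #183825

#83aa93, #183825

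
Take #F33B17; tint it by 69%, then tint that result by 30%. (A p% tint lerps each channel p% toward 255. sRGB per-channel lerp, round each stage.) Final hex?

#FCD4CD

#F33B17 is rgb(243, 59, 23).
Per channel, c → c + 0.69(255 − c):
  R: 243 + 0.69×(255−243) = 243 + 8.28 = 251.28 → 251
  G: 59 + 0.69×(255−59) = 59 + 135.24 = 194.24 → 194
  B: 23 + 0.69×(255−23) = 23 + 160.08 = 183.08 → 183
After the tint: rgb(251, 194, 183) = #FBC2B7.
A 30% tint moves each channel 30% toward 255:
  R: 251 + 1.2 = 252.2 → 252
  G: 194 + 0.3×(255−194) = 194 + 18.3 = 212.3 → 212
  B: 183 + 0.3×(255−183) = 183 + 21.6 = 204.6 → 205
rgb(252, 212, 205) = #FCD4CD.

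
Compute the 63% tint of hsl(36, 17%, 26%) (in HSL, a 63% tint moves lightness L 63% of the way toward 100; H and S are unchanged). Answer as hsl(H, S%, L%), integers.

L moves 63% from 26 toward 100: 26 + 46.62 = 72.62 → 73.
H and S are unchanged.

hsl(36, 17%, 73%)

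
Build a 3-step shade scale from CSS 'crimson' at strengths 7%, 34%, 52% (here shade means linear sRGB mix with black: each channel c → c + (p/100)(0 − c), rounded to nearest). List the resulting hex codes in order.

CSS crimson is rgb(220, 20, 60).
7%: (220 − 15.4 = 204.6→205, 20 − 1.4 = 18.6→19, 60 − 4.2 = 55.8→56) → #cd1338
34%: (220 − 74.8 = 145.2→145, 20 − 6.8 = 13.2→13, 60 − 20.4 = 39.6→40) → #910d28
52%: (220 − 114.4 = 105.6→106, 20 − 10.4 = 9.6→10, 60 − 31.2 = 28.8→29) → #6a0a1d

#cd1338, #910d28, #6a0a1d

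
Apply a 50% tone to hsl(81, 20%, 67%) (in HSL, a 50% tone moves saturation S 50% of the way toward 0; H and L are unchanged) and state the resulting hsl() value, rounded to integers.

hsl(81, 10%, 67%)

S moves 50% from 20 toward 0: 20 − 10 = 10 → 10.
H and L are unchanged.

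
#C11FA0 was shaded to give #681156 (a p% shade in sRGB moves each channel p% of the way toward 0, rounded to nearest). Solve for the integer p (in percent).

#C11FA0 is rgb(193, 31, 160); #681156 is rgb(104, 17, 86).
On the R channel (widest range): 104 ≈ 193 + (p/100)(0 − 193), so p ≈ 100×(104 − 193)/(0 − 193) = -8900/-193 = 46.11.
p = 46 reproduces all three channels after rounding.

46%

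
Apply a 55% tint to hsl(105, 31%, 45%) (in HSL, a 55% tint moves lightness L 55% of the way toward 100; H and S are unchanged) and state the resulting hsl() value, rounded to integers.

L moves 55% from 45 toward 100: 45 + 30.25 = 75.25 → 75.
H and S are unchanged.

hsl(105, 31%, 75%)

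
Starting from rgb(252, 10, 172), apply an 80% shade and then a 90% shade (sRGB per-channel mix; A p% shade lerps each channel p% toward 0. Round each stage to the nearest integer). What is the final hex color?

#050003

An 80% shade moves each channel 80% toward 0:
  R: 252 − 201.6 = 50.4 → 50
  G: 10 − 8 = 2 → 2
  B: 172 − 137.6 = 34.4 → 34
After the shade: rgb(50, 2, 34) = #320222.
A 90% shade moves each channel 90% toward 0:
  R: 50 − 45 = 5 → 5
  G: 2 − 1.8 = 0.2 → 0
  B: 34 − 30.6 = 3.4 → 3
rgb(5, 0, 3) = #050003.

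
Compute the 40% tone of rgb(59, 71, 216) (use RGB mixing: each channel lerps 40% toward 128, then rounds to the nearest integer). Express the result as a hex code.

Per channel, c → c + 0.4(128 − c):
  R: 59 + 0.4×(128−59) = 59 + 27.6 = 86.6 → 87
  G: 71 + 0.4×(128−71) = 71 + 22.8 = 93.8 → 94
  B: 216 + 0.4×(128−216) = 216 − 35.2 = 180.8 → 181
rgb(87, 94, 181) = #575eb5.

#575eb5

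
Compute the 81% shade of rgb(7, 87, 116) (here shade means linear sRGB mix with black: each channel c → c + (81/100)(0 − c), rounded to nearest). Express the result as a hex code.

An 81% shade moves each channel 81% toward 0:
  R: 7 − 5.67 = 1.33 → 1
  G: 87 + 0.81×(0−87) = 87 − 70.47 = 16.53 → 17
  B: 116 + 0.81×(0−116) = 116 − 93.96 = 22.04 → 22
rgb(1, 17, 22) = #011116.

#011116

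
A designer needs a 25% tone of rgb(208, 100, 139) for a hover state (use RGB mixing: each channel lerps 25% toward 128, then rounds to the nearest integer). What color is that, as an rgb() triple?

rgb(188, 107, 136)

A 25% tone moves each channel 25% toward 128:
  R: 208 + 0.25×(128−208) = 208 − 20 = 188 → 188
  G: 100 + 0.25×(128−100) = 100 + 7 = 107 → 107
  B: 139 − 2.75 = 136.25 → 136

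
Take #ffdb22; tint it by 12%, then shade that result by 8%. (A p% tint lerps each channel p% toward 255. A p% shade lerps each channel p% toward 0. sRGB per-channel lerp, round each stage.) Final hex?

#ffdb22 is rgb(255, 219, 34).
A 12% tint moves each channel 12% toward 255:
  R: 255 + 0.12×(255−255) = 255 + 0 = 255 → 255
  G: 219 + 0.12×(255−219) = 219 + 4.32 = 223.32 → 223
  B: 34 + 0.12×(255−34) = 34 + 26.52 = 60.52 → 61
After the tint: rgb(255, 223, 61) = #ffdf3d.
Per channel, c → c + 0.08(0 − c):
  R: 255 + 0.08×(0−255) = 255 − 20.4 = 234.6 → 235
  G: 223 + 0.08×(0−223) = 223 − 17.84 = 205.16 → 205
  B: 61 + 0.08×(0−61) = 61 − 4.88 = 56.12 → 56
rgb(235, 205, 56) = #ebcd38.

#ebcd38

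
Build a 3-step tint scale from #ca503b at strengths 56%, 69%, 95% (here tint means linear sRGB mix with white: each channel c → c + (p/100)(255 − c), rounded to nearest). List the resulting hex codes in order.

#ca503b is rgb(202, 80, 59).
56%: (202 + 29.68 = 231.68→232, 80 + 98 = 178→178, 59 + 109.76 = 168.76→169) → #e8b2a9
69%: (202 + 36.57 = 238.57→239, 80 + 120.75 = 200.75→201, 59 + 135.24 = 194.24→194) → #efc9c2
95%: (202 + 50.35 = 252.35→252, 80 + 166.25 = 246.25→246, 59 + 186.2 = 245.2→245) → #fcf6f5

#e8b2a9, #efc9c2, #fcf6f5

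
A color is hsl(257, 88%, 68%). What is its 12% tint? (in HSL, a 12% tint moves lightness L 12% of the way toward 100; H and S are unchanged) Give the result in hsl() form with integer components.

hsl(257, 88%, 72%)

L moves 12% from 68 toward 100: 68 + 3.84 = 71.84 → 72.
H and S are unchanged.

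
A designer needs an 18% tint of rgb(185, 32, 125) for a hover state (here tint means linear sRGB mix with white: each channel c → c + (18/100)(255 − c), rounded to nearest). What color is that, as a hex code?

Lerp each channel 18% toward 255:
  R: 185 + 12.6 = 197.6 → 198
  G: 32 + 0.18×(255−32) = 32 + 40.14 = 72.14 → 72
  B: 125 + 0.18×(255−125) = 125 + 23.4 = 148.4 → 148
rgb(198, 72, 148) = #c64894.

#c64894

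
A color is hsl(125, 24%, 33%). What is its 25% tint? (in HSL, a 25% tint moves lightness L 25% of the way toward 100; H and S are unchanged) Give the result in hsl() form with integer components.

hsl(125, 24%, 50%)

L moves 25% from 33 toward 100: 33 + 16.75 = 49.75 → 50.
H and S are unchanged.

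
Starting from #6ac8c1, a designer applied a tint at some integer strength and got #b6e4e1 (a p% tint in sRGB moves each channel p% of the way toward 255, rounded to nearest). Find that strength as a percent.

51%

#6ac8c1 is rgb(106, 200, 193); #b6e4e1 is rgb(182, 228, 225).
On the R channel (widest range): 182 ≈ 106 + (p/100)(255 − 106), so p ≈ 100×(182 − 106)/(255 − 106) = 7600/149 = 51.01.
p = 51 reproduces all three channels after rounding.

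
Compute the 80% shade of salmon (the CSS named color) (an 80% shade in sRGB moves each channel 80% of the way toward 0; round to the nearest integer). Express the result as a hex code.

#321A17

CSS salmon is rgb(250, 128, 114).
Per channel, c → c + 0.8(0 − c):
  R: 250 + 0.8×(0−250) = 250 − 200 = 50 → 50
  G: 128 + 0.8×(0−128) = 128 − 102.4 = 25.6 → 26
  B: 114 + 0.8×(0−114) = 114 − 91.2 = 22.8 → 23
rgb(50, 26, 23) = #321A17.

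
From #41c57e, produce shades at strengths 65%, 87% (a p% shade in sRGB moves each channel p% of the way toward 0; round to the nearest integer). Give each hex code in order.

#41c57e is rgb(65, 197, 126).
65%: (65 − 42.25 = 22.75→23, 197 − 128.05 = 68.95→69, 126 − 81.9 = 44.1→44) → #17452c
87%: (65 − 56.55 = 8.45→8, 197 − 171.39 = 25.61→26, 126 − 109.62 = 16.38→16) → #081a10

#17452c, #081a10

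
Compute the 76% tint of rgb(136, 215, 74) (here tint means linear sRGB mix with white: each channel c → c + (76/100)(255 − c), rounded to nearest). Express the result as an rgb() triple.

Lerp each channel 76% toward 255:
  R: 136 + 0.76×(255−136) = 136 + 90.44 = 226.44 → 226
  G: 215 + 30.4 = 245.4 → 245
  B: 74 + 0.76×(255−74) = 74 + 137.56 = 211.56 → 212

rgb(226, 245, 212)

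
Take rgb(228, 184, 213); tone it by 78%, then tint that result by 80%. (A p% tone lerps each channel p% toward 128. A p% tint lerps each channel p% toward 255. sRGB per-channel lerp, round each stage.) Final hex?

Lerp each channel 78% toward 128:
  R: 228 − 78 = 150 → 150
  G: 184 + 0.78×(128−184) = 184 − 43.68 = 140.32 → 140
  B: 213 + 0.78×(128−213) = 213 − 66.3 = 146.7 → 147
After the tone: rgb(150, 140, 147) = #968c93.
An 80% tint moves each channel 80% toward 255:
  R: 150 + 0.8×(255−150) = 150 + 84 = 234 → 234
  G: 140 + 0.8×(255−140) = 140 + 92 = 232 → 232
  B: 147 + 0.8×(255−147) = 147 + 86.4 = 233.4 → 233
rgb(234, 232, 233) = #eae8e9.

#eae8e9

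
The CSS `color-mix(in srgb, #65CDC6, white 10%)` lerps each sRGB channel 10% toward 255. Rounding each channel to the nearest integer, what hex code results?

#65CDC6 is rgb(101, 205, 198).
Per channel, c → c + 0.1(255 − c):
  R: 101 + 0.1×(255−101) = 101 + 15.4 = 116.4 → 116
  G: 205 + 0.1×(255−205) = 205 + 5 = 210 → 210
  B: 198 + 0.1×(255−198) = 198 + 5.7 = 203.7 → 204
rgb(116, 210, 204) = #74D2CC.

#74D2CC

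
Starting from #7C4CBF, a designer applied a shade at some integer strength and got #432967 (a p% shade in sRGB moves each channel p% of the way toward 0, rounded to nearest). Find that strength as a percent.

46%

#7C4CBF is rgb(124, 76, 191); #432967 is rgb(67, 41, 103).
On the B channel (widest range): 103 ≈ 191 + (p/100)(0 − 191), so p ≈ 100×(103 − 191)/(0 − 191) = -8800/-191 = 46.07.
p = 46 reproduces all three channels after rounding.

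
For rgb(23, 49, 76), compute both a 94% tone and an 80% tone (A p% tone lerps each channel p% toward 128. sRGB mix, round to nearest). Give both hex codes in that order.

#7A7B7D, #6B7076

94% tone:
  R: 23 + 98.7 = 121.7 → 122
  G: 49 + 0.94×(128−49) = 49 + 74.26 = 123.26 → 123
  B: 76 + 0.94×(128−76) = 76 + 48.88 = 124.88 → 125
  → #7A7B7D
80% tone:
  R: 23 + 0.8×(128−23) = 23 + 84 = 107 → 107
  G: 49 + 63.2 = 112.2 → 112
  B: 76 + 0.8×(128−76) = 76 + 41.6 = 117.6 → 118
  → #6B7076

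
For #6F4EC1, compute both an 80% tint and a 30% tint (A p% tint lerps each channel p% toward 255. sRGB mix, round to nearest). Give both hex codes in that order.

#E2DCF3, #9A83D4

#6F4EC1 is rgb(111, 78, 193).
80% tint:
  R: 111 + 0.8×(255−111) = 111 + 115.2 = 226.2 → 226
  G: 78 + 141.6 = 219.6 → 220
  B: 193 + 0.8×(255−193) = 193 + 49.6 = 242.6 → 243
  → #E2DCF3
30% tint:
  R: 111 + 0.3×(255−111) = 111 + 43.2 = 154.2 → 154
  G: 78 + 0.3×(255−78) = 78 + 53.1 = 131.1 → 131
  B: 193 + 0.3×(255−193) = 193 + 18.6 = 211.6 → 212
  → #9A83D4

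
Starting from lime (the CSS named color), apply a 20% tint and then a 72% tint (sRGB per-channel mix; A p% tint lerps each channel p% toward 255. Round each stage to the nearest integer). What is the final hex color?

#C6FFC6

CSS lime is rgb(0, 255, 0).
Lerp each channel 20% toward 255:
  R: 0 + 0.2×(255−0) = 0 + 51 = 51 → 51
  G: 255 + 0 = 255 → 255
  B: 0 + 0.2×(255−0) = 0 + 51 = 51 → 51
After the tint: rgb(51, 255, 51) = #33FF33.
Per channel, c → c + 0.72(255 − c):
  R: 51 + 0.72×(255−51) = 51 + 146.88 = 197.88 → 198
  G: 255 + 0.72×(255−255) = 255 + 0 = 255 → 255
  B: 51 + 146.88 = 197.88 → 198
rgb(198, 255, 198) = #C6FFC6.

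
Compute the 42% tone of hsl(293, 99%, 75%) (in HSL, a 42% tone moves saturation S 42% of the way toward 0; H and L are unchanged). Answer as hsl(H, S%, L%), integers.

S moves 42% from 99 toward 0: 99 − 41.58 = 57.42 → 57.
H and L are unchanged.

hsl(293, 57%, 75%)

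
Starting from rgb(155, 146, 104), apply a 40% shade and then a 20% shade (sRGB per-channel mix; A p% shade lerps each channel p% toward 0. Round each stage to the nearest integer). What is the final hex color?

Per channel, c → c + 0.4(0 − c):
  R: 155 − 62 = 93 → 93
  G: 146 + 0.4×(0−146) = 146 − 58.4 = 87.6 → 88
  B: 104 + 0.4×(0−104) = 104 − 41.6 = 62.4 → 62
After the shade: rgb(93, 88, 62) = #5d583e.
Per channel, c → c + 0.2(0 − c):
  R: 93 + 0.2×(0−93) = 93 − 18.6 = 74.4 → 74
  G: 88 + 0.2×(0−88) = 88 − 17.6 = 70.4 → 70
  B: 62 − 12.4 = 49.6 → 50
rgb(74, 70, 50) = #4a4632.

#4a4632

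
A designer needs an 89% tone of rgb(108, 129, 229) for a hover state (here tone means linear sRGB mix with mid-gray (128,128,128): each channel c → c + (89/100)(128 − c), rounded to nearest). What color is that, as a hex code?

An 89% tone moves each channel 89% toward 128:
  R: 108 + 0.89×(128−108) = 108 + 17.8 = 125.8 → 126
  G: 129 + 0.89×(128−129) = 129 − 0.89 = 128.11 → 128
  B: 229 + 0.89×(128−229) = 229 − 89.89 = 139.11 → 139
rgb(126, 128, 139) = #7e808b.

#7e808b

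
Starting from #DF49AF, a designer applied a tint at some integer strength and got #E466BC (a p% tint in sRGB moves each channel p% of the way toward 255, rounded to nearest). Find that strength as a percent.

16%

#DF49AF is rgb(223, 73, 175); #E466BC is rgb(228, 102, 188).
On the G channel (widest range): 102 ≈ 73 + (p/100)(255 − 73), so p ≈ 100×(102 − 73)/(255 − 73) = 2900/182 = 15.93.
p = 16 reproduces all three channels after rounding.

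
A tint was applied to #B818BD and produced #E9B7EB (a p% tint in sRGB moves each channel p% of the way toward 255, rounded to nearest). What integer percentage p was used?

#B818BD is rgb(184, 24, 189); #E9B7EB is rgb(233, 183, 235).
On the G channel (widest range): 183 ≈ 24 + (p/100)(255 − 24), so p ≈ 100×(183 − 24)/(255 − 24) = 15900/231 = 68.83.
p = 69 reproduces all three channels after rounding.

69%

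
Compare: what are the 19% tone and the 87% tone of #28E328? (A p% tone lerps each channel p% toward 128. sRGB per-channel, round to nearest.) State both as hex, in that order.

#28E328 is rgb(40, 227, 40).
19% tone:
  R: 40 + 0.19×(128−40) = 40 + 16.72 = 56.72 → 57
  G: 227 + 0.19×(128−227) = 227 − 18.81 = 208.19 → 208
  B: 40 + 0.19×(128−40) = 40 + 16.72 = 56.72 → 57
  → #39D039
87% tone:
  R: 40 + 0.87×(128−40) = 40 + 76.56 = 116.56 → 117
  G: 227 − 86.13 = 140.87 → 141
  B: 40 + 76.56 = 116.56 → 117
  → #758D75

#39D039, #758D75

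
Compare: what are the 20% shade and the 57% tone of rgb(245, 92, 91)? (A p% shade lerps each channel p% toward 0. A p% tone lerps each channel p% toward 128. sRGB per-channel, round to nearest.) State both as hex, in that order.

20% shade:
  R: 245 + 0.2×(0−245) = 245 − 49 = 196 → 196
  G: 92 − 18.4 = 73.6 → 74
  B: 91 + 0.2×(0−91) = 91 − 18.2 = 72.8 → 73
  → #C44A49
57% tone:
  R: 245 + 0.57×(128−245) = 245 − 66.69 = 178.31 → 178
  G: 92 + 0.57×(128−92) = 92 + 20.52 = 112.52 → 113
  B: 91 + 0.57×(128−91) = 91 + 21.09 = 112.09 → 112
  → #B27170

#C44A49, #B27170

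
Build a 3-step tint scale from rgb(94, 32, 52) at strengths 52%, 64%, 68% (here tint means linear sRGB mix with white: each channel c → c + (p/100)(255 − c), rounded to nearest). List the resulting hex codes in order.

#b2949e, #c5afb6, #cbb8be

52%: (94 + 83.72 = 177.72→178, 32 + 115.96 = 147.96→148, 52 + 105.56 = 157.56→158) → #b2949e
64%: (94 + 103.04 = 197.04→197, 32 + 142.72 = 174.72→175, 52 + 129.92 = 181.92→182) → #c5afb6
68%: (94 + 109.48 = 203.48→203, 32 + 151.64 = 183.64→184, 52 + 138.04 = 190.04→190) → #cbb8be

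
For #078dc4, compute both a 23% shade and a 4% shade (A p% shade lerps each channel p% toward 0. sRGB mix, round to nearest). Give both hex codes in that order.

#078dc4 is rgb(7, 141, 196).
23% shade:
  R: 7 + 0.23×(0−7) = 7 − 1.61 = 5.39 → 5
  G: 141 − 32.43 = 108.57 → 109
  B: 196 − 45.08 = 150.92 → 151
  → #056d97
4% shade:
  R: 7 + 0.04×(0−7) = 7 − 0.28 = 6.72 → 7
  G: 141 − 5.64 = 135.36 → 135
  B: 196 − 7.84 = 188.16 → 188
  → #0787bc

#056d97, #0787bc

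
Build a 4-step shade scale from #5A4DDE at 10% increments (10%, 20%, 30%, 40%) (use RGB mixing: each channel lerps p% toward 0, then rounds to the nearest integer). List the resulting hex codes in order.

#5145C8, #483EB2, #3F369B, #362E85

#5A4DDE is rgb(90, 77, 222).
10%: (90 − 9 = 81→81, 77 − 7.7 = 69.3→69, 222 − 22.2 = 199.8→200) → #5145C8
20%: (90 − 18 = 72→72, 77 − 15.4 = 61.6→62, 222 − 44.4 = 177.6→178) → #483EB2
30%: (90 − 27 = 63→63, 77 − 23.1 = 53.9→54, 222 − 66.6 = 155.4→155) → #3F369B
40%: (90 − 36 = 54→54, 77 − 30.8 = 46.2→46, 222 − 88.8 = 133.2→133) → #362E85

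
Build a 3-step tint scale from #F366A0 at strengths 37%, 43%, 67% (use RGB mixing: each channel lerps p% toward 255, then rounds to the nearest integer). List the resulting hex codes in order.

#F366A0 is rgb(243, 102, 160).
37%: (243 + 4.44 = 247.44→247, 102 + 56.61 = 158.61→159, 160 + 35.15 = 195.15→195) → #F79FC3
43%: (243 + 5.16 = 248.16→248, 102 + 65.79 = 167.79→168, 160 + 40.85 = 200.85→201) → #F8A8C9
67%: (243 + 8.04 = 251.04→251, 102 + 102.51 = 204.51→205, 160 + 63.65 = 223.65→224) → #FBCDE0

#F79FC3, #F8A8C9, #FBCDE0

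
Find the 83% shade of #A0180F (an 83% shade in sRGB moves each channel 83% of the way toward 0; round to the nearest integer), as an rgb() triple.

#A0180F is rgb(160, 24, 15).
Per channel, c → c + 0.83(0 − c):
  R: 160 − 132.8 = 27.2 → 27
  G: 24 + 0.83×(0−24) = 24 − 19.92 = 4.08 → 4
  B: 15 + 0.83×(0−15) = 15 − 12.45 = 2.55 → 3

rgb(27, 4, 3)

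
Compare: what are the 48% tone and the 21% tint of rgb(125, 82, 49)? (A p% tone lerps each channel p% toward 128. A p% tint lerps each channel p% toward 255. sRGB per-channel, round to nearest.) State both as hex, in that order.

48% tone:
  R: 125 + 0.48×(128−125) = 125 + 1.44 = 126.44 → 126
  G: 82 + 22.08 = 104.08 → 104
  B: 49 + 0.48×(128−49) = 49 + 37.92 = 86.92 → 87
  → #7e6857
21% tint:
  R: 125 + 27.3 = 152.3 → 152
  G: 82 + 0.21×(255−82) = 82 + 36.33 = 118.33 → 118
  B: 49 + 43.26 = 92.26 → 92
  → #98765c

#7e6857, #98765c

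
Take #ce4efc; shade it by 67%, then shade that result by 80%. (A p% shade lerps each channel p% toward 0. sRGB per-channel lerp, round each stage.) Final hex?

#ce4efc is rgb(206, 78, 252).
Per channel, c → c + 0.67(0 − c):
  R: 206 − 138.02 = 67.98 → 68
  G: 78 − 52.26 = 25.74 → 26
  B: 252 − 168.84 = 83.16 → 83
After the shade: rgb(68, 26, 83) = #441a53.
An 80% shade moves each channel 80% toward 0:
  R: 68 − 54.4 = 13.6 → 14
  G: 26 + 0.8×(0−26) = 26 − 20.8 = 5.2 → 5
  B: 83 − 66.4 = 16.6 → 17
rgb(14, 5, 17) = #0e0511.

#0e0511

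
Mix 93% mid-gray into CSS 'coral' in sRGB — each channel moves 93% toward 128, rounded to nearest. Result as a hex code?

#89807d

CSS coral is rgb(255, 127, 80).
A 93% tone moves each channel 93% toward 128:
  R: 255 + 0.93×(128−255) = 255 − 118.11 = 136.89 → 137
  G: 127 + 0.93 = 127.93 → 128
  B: 80 + 44.64 = 124.64 → 125
rgb(137, 128, 125) = #89807d.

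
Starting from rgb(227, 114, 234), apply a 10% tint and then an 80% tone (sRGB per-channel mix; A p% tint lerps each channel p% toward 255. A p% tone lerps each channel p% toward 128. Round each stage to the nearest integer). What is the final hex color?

Lerp each channel 10% toward 255:
  R: 227 + 0.1×(255−227) = 227 + 2.8 = 229.8 → 230
  G: 114 + 0.1×(255−114) = 114 + 14.1 = 128.1 → 128
  B: 234 + 0.1×(255−234) = 234 + 2.1 = 236.1 → 236
After the tint: rgb(230, 128, 236) = #e680ec.
Per channel, c → c + 0.8(128 − c):
  R: 230 + 0.8×(128−230) = 230 − 81.6 = 148.4 → 148
  G: 128 + 0 = 128 → 128
  B: 236 + 0.8×(128−236) = 236 − 86.4 = 149.6 → 150
rgb(148, 128, 150) = #948096.

#948096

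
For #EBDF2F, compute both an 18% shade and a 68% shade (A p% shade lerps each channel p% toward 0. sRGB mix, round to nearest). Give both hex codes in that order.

#EBDF2F is rgb(235, 223, 47).
18% shade:
  R: 235 + 0.18×(0−235) = 235 − 42.3 = 192.7 → 193
  G: 223 + 0.18×(0−223) = 223 − 40.14 = 182.86 → 183
  B: 47 + 0.18×(0−47) = 47 − 8.46 = 38.54 → 39
  → #C1B727
68% shade:
  R: 235 + 0.68×(0−235) = 235 − 159.8 = 75.2 → 75
  G: 223 + 0.68×(0−223) = 223 − 151.64 = 71.36 → 71
  B: 47 + 0.68×(0−47) = 47 − 31.96 = 15.04 → 15
  → #4B470F

#C1B727, #4B470F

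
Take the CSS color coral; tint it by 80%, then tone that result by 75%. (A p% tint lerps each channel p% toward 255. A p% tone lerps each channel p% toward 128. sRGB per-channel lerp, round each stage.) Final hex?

#A09997

CSS coral is rgb(255, 127, 80).
Per channel, c → c + 0.8(255 − c):
  R: 255 + 0 = 255 → 255
  G: 127 + 0.8×(255−127) = 127 + 102.4 = 229.4 → 229
  B: 80 + 0.8×(255−80) = 80 + 140 = 220 → 220
After the tint: rgb(255, 229, 220) = #FFE5DC.
Lerp each channel 75% toward 128:
  R: 255 + 0.75×(128−255) = 255 − 95.25 = 159.75 → 160
  G: 229 − 75.75 = 153.25 → 153
  B: 220 − 69 = 151 → 151
rgb(160, 153, 151) = #A09997.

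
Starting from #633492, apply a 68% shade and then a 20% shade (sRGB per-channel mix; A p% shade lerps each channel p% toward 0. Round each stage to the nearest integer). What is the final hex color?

#1a0e26

#633492 is rgb(99, 52, 146).
Per channel, c → c + 0.68(0 − c):
  R: 99 + 0.68×(0−99) = 99 − 67.32 = 31.68 → 32
  G: 52 − 35.36 = 16.64 → 17
  B: 146 + 0.68×(0−146) = 146 − 99.28 = 46.72 → 47
After the shade: rgb(32, 17, 47) = #20112f.
A 20% shade moves each channel 20% toward 0:
  R: 32 − 6.4 = 25.6 → 26
  G: 17 + 0.2×(0−17) = 17 − 3.4 = 13.6 → 14
  B: 47 + 0.2×(0−47) = 47 − 9.4 = 37.6 → 38
rgb(26, 14, 38) = #1a0e26.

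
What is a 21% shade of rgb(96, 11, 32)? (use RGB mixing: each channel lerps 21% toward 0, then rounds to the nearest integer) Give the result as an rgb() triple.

Per channel, c → c + 0.21(0 − c):
  R: 96 + 0.21×(0−96) = 96 − 20.16 = 75.84 → 76
  G: 11 + 0.21×(0−11) = 11 − 2.31 = 8.69 → 9
  B: 32 − 6.72 = 25.28 → 25

rgb(76, 9, 25)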